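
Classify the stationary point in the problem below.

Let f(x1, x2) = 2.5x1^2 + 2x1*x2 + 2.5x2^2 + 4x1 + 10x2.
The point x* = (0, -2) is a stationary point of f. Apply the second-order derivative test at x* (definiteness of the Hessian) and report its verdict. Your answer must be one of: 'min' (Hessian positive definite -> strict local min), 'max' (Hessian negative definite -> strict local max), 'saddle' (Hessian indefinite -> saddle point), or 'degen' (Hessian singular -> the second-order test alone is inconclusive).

Compute the Hessian H = grad^2 f:
  H = [[5, 2], [2, 5]]
Verify stationarity: grad f(x*) = H x* + g = (0, 0).
Eigenvalues of H: 3, 7.
Both eigenvalues > 0, so H is positive definite -> x* is a strict local min.

min


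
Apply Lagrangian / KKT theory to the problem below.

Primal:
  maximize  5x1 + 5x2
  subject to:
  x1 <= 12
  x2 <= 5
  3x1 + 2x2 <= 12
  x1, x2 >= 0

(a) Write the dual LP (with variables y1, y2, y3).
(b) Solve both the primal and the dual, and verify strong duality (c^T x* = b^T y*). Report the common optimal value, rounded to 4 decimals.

The standard primal-dual pair for 'max c^T x s.t. A x <= b, x >= 0' is:
  Dual:  min b^T y  s.t.  A^T y >= c,  y >= 0.

So the dual LP is:
  minimize  12y1 + 5y2 + 12y3
  subject to:
    y1 + 3y3 >= 5
    y2 + 2y3 >= 5
    y1, y2, y3 >= 0

Solving the primal: x* = (0.6667, 5).
  primal value c^T x* = 28.3333.
Solving the dual: y* = (0, 1.6667, 1.6667).
  dual value b^T y* = 28.3333.
Strong duality: c^T x* = b^T y*. Confirmed.

28.3333


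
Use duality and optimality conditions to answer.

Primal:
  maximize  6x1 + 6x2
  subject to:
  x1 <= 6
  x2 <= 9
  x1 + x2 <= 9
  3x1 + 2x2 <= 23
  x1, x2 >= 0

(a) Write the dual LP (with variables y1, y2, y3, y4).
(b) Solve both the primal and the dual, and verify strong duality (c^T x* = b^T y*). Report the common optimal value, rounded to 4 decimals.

The standard primal-dual pair for 'max c^T x s.t. A x <= b, x >= 0' is:
  Dual:  min b^T y  s.t.  A^T y >= c,  y >= 0.

So the dual LP is:
  minimize  6y1 + 9y2 + 9y3 + 23y4
  subject to:
    y1 + y3 + 3y4 >= 6
    y2 + y3 + 2y4 >= 6
    y1, y2, y3, y4 >= 0

Solving the primal: x* = (5, 4).
  primal value c^T x* = 54.
Solving the dual: y* = (0, 0, 6, 0).
  dual value b^T y* = 54.
Strong duality: c^T x* = b^T y*. Confirmed.

54


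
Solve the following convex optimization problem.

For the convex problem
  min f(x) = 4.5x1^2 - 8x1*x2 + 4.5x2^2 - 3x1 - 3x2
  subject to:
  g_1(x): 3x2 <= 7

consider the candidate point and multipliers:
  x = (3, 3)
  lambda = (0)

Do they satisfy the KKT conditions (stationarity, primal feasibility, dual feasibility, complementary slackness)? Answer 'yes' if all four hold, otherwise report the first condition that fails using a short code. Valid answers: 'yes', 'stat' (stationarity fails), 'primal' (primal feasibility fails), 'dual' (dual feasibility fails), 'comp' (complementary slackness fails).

Gradient of f: grad f(x) = Q x + c = (0, 0)
Constraint values g_i(x) = a_i^T x - b_i:
  g_1((3, 3)) = 2
Stationarity residual: grad f(x) + sum_i lambda_i a_i = (0, 0)
  -> stationarity OK
Primal feasibility (all g_i <= 0): FAILS
Dual feasibility (all lambda_i >= 0): OK
Complementary slackness (lambda_i * g_i(x) = 0 for all i): OK

Verdict: the first failing condition is primal_feasibility -> primal.

primal


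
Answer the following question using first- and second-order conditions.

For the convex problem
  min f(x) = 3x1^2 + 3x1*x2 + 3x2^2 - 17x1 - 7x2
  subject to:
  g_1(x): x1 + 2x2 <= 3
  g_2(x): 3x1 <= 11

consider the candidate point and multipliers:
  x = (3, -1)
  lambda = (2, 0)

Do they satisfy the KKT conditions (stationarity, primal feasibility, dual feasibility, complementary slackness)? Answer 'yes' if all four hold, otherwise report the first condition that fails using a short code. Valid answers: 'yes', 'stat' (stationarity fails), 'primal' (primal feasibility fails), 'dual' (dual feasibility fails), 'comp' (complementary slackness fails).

Gradient of f: grad f(x) = Q x + c = (-2, -4)
Constraint values g_i(x) = a_i^T x - b_i:
  g_1((3, -1)) = -2
  g_2((3, -1)) = -2
Stationarity residual: grad f(x) + sum_i lambda_i a_i = (0, 0)
  -> stationarity OK
Primal feasibility (all g_i <= 0): OK
Dual feasibility (all lambda_i >= 0): OK
Complementary slackness (lambda_i * g_i(x) = 0 for all i): FAILS

Verdict: the first failing condition is complementary_slackness -> comp.

comp


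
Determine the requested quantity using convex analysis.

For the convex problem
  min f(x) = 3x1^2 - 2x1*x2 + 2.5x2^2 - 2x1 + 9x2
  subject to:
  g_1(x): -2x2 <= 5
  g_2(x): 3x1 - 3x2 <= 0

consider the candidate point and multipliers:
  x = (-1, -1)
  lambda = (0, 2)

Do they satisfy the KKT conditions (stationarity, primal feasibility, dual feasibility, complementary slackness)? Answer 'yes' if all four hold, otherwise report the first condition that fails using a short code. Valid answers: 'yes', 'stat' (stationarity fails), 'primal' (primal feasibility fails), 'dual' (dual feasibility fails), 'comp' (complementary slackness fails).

Gradient of f: grad f(x) = Q x + c = (-6, 6)
Constraint values g_i(x) = a_i^T x - b_i:
  g_1((-1, -1)) = -3
  g_2((-1, -1)) = 0
Stationarity residual: grad f(x) + sum_i lambda_i a_i = (0, 0)
  -> stationarity OK
Primal feasibility (all g_i <= 0): OK
Dual feasibility (all lambda_i >= 0): OK
Complementary slackness (lambda_i * g_i(x) = 0 for all i): OK

Verdict: yes, KKT holds.

yes


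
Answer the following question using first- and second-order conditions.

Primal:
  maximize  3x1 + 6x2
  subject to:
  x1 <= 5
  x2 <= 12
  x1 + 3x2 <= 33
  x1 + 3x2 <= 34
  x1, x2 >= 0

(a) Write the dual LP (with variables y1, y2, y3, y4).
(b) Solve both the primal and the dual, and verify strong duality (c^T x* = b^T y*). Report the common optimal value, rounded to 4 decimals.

The standard primal-dual pair for 'max c^T x s.t. A x <= b, x >= 0' is:
  Dual:  min b^T y  s.t.  A^T y >= c,  y >= 0.

So the dual LP is:
  minimize  5y1 + 12y2 + 33y3 + 34y4
  subject to:
    y1 + y3 + y4 >= 3
    y2 + 3y3 + 3y4 >= 6
    y1, y2, y3, y4 >= 0

Solving the primal: x* = (5, 9.3333).
  primal value c^T x* = 71.
Solving the dual: y* = (1, 0, 2, 0).
  dual value b^T y* = 71.
Strong duality: c^T x* = b^T y*. Confirmed.

71


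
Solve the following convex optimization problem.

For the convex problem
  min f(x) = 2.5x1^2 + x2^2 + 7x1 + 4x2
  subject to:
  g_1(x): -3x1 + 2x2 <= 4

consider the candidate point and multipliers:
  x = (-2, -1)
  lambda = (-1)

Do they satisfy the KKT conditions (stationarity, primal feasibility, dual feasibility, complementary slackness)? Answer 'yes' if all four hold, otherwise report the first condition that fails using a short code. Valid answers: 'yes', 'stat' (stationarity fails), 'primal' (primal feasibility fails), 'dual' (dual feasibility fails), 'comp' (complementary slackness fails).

Gradient of f: grad f(x) = Q x + c = (-3, 2)
Constraint values g_i(x) = a_i^T x - b_i:
  g_1((-2, -1)) = 0
Stationarity residual: grad f(x) + sum_i lambda_i a_i = (0, 0)
  -> stationarity OK
Primal feasibility (all g_i <= 0): OK
Dual feasibility (all lambda_i >= 0): FAILS
Complementary slackness (lambda_i * g_i(x) = 0 for all i): OK

Verdict: the first failing condition is dual_feasibility -> dual.

dual


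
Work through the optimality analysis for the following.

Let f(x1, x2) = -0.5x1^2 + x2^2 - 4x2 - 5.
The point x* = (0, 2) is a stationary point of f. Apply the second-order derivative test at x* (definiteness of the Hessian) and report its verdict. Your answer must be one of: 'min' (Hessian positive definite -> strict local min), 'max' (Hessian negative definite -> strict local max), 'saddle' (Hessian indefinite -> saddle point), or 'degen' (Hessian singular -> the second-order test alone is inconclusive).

Compute the Hessian H = grad^2 f:
  H = [[-1, 0], [0, 2]]
Verify stationarity: grad f(x*) = H x* + g = (0, 0).
Eigenvalues of H: -1, 2.
Eigenvalues have mixed signs, so H is indefinite -> x* is a saddle point.

saddle


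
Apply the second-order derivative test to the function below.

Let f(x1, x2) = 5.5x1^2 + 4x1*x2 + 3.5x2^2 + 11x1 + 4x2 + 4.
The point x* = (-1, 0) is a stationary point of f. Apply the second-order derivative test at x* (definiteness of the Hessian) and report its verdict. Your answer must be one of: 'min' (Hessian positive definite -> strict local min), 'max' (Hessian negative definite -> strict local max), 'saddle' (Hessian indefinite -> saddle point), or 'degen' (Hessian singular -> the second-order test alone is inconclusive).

Compute the Hessian H = grad^2 f:
  H = [[11, 4], [4, 7]]
Verify stationarity: grad f(x*) = H x* + g = (0, 0).
Eigenvalues of H: 4.5279, 13.4721.
Both eigenvalues > 0, so H is positive definite -> x* is a strict local min.

min


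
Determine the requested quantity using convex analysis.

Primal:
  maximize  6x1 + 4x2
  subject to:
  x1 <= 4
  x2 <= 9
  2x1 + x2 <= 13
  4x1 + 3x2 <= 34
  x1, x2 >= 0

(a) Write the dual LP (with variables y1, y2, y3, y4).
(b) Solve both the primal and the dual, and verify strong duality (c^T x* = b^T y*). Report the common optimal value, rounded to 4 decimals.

The standard primal-dual pair for 'max c^T x s.t. A x <= b, x >= 0' is:
  Dual:  min b^T y  s.t.  A^T y >= c,  y >= 0.

So the dual LP is:
  minimize  4y1 + 9y2 + 13y3 + 34y4
  subject to:
    y1 + 2y3 + 4y4 >= 6
    y2 + y3 + 3y4 >= 4
    y1, y2, y3, y4 >= 0

Solving the primal: x* = (2.5, 8).
  primal value c^T x* = 47.
Solving the dual: y* = (0, 0, 1, 1).
  dual value b^T y* = 47.
Strong duality: c^T x* = b^T y*. Confirmed.

47


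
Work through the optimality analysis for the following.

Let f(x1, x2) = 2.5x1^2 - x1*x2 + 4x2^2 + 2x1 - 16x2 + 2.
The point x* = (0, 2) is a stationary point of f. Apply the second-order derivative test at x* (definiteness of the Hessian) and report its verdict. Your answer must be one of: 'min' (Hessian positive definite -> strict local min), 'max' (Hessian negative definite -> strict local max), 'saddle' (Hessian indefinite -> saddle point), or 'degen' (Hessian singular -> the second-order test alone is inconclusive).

Compute the Hessian H = grad^2 f:
  H = [[5, -1], [-1, 8]]
Verify stationarity: grad f(x*) = H x* + g = (0, 0).
Eigenvalues of H: 4.6972, 8.3028.
Both eigenvalues > 0, so H is positive definite -> x* is a strict local min.

min


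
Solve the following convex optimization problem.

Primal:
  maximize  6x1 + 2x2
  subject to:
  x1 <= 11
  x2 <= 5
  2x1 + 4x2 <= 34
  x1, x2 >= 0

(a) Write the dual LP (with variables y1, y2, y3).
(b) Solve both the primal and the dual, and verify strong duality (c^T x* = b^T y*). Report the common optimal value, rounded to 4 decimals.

The standard primal-dual pair for 'max c^T x s.t. A x <= b, x >= 0' is:
  Dual:  min b^T y  s.t.  A^T y >= c,  y >= 0.

So the dual LP is:
  minimize  11y1 + 5y2 + 34y3
  subject to:
    y1 + 2y3 >= 6
    y2 + 4y3 >= 2
    y1, y2, y3 >= 0

Solving the primal: x* = (11, 3).
  primal value c^T x* = 72.
Solving the dual: y* = (5, 0, 0.5).
  dual value b^T y* = 72.
Strong duality: c^T x* = b^T y*. Confirmed.

72


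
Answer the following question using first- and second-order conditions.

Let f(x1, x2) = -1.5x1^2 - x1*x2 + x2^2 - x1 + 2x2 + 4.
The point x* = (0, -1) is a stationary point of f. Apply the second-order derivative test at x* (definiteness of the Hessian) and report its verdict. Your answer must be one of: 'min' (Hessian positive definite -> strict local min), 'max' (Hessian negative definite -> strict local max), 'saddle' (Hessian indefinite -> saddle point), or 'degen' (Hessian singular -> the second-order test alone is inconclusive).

Compute the Hessian H = grad^2 f:
  H = [[-3, -1], [-1, 2]]
Verify stationarity: grad f(x*) = H x* + g = (0, 0).
Eigenvalues of H: -3.1926, 2.1926.
Eigenvalues have mixed signs, so H is indefinite -> x* is a saddle point.

saddle


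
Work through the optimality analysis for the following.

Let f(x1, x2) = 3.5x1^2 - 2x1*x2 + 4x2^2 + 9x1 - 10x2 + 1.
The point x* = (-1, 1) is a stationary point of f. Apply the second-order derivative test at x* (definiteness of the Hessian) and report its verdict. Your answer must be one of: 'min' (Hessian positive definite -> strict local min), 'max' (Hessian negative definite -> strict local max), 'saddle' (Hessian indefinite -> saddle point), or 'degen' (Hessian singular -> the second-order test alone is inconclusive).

Compute the Hessian H = grad^2 f:
  H = [[7, -2], [-2, 8]]
Verify stationarity: grad f(x*) = H x* + g = (0, 0).
Eigenvalues of H: 5.4384, 9.5616.
Both eigenvalues > 0, so H is positive definite -> x* is a strict local min.

min


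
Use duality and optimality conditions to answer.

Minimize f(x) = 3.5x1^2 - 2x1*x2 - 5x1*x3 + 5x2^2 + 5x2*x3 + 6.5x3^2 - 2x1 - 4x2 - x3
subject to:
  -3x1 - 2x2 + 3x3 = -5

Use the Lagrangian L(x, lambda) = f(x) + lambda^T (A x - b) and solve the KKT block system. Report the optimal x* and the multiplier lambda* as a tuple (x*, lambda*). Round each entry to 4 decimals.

Form the Lagrangian:
  L(x, lambda) = (1/2) x^T Q x + c^T x + lambda^T (A x - b)
Stationarity (grad_x L = 0): Q x + c + A^T lambda = 0.
Primal feasibility: A x = b.

This gives the KKT block system:
  [ Q   A^T ] [ x     ]   [-c ]
  [ A    0  ] [ lambda ] = [ b ]

Solving the linear system:
  x*      = (0.8896, 0.8925, -0.1821)
  lambda* = (1.1176)
  f(x*)   = 0.2104

x* = (0.8896, 0.8925, -0.1821), lambda* = (1.1176)


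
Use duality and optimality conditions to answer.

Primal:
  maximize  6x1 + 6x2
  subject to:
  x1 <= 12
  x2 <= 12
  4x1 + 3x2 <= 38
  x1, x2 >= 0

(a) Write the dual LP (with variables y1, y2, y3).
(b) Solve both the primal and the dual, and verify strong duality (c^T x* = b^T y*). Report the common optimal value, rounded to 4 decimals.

The standard primal-dual pair for 'max c^T x s.t. A x <= b, x >= 0' is:
  Dual:  min b^T y  s.t.  A^T y >= c,  y >= 0.

So the dual LP is:
  minimize  12y1 + 12y2 + 38y3
  subject to:
    y1 + 4y3 >= 6
    y2 + 3y3 >= 6
    y1, y2, y3 >= 0

Solving the primal: x* = (0.5, 12).
  primal value c^T x* = 75.
Solving the dual: y* = (0, 1.5, 1.5).
  dual value b^T y* = 75.
Strong duality: c^T x* = b^T y*. Confirmed.

75


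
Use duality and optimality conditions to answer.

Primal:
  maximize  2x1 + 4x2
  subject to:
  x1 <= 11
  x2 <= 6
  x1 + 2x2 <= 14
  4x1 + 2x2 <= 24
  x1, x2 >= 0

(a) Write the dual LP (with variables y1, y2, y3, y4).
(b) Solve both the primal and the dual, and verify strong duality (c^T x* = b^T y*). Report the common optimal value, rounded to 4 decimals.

The standard primal-dual pair for 'max c^T x s.t. A x <= b, x >= 0' is:
  Dual:  min b^T y  s.t.  A^T y >= c,  y >= 0.

So the dual LP is:
  minimize  11y1 + 6y2 + 14y3 + 24y4
  subject to:
    y1 + y3 + 4y4 >= 2
    y2 + 2y3 + 2y4 >= 4
    y1, y2, y3, y4 >= 0

Solving the primal: x* = (3.3333, 5.3333).
  primal value c^T x* = 28.
Solving the dual: y* = (0, 0, 2, 0).
  dual value b^T y* = 28.
Strong duality: c^T x* = b^T y*. Confirmed.

28


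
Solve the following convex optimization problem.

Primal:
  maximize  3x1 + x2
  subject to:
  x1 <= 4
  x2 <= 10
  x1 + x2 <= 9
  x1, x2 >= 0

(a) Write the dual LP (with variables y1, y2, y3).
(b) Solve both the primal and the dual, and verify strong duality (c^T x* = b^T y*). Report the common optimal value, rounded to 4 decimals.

The standard primal-dual pair for 'max c^T x s.t. A x <= b, x >= 0' is:
  Dual:  min b^T y  s.t.  A^T y >= c,  y >= 0.

So the dual LP is:
  minimize  4y1 + 10y2 + 9y3
  subject to:
    y1 + y3 >= 3
    y2 + y3 >= 1
    y1, y2, y3 >= 0

Solving the primal: x* = (4, 5).
  primal value c^T x* = 17.
Solving the dual: y* = (2, 0, 1).
  dual value b^T y* = 17.
Strong duality: c^T x* = b^T y*. Confirmed.

17


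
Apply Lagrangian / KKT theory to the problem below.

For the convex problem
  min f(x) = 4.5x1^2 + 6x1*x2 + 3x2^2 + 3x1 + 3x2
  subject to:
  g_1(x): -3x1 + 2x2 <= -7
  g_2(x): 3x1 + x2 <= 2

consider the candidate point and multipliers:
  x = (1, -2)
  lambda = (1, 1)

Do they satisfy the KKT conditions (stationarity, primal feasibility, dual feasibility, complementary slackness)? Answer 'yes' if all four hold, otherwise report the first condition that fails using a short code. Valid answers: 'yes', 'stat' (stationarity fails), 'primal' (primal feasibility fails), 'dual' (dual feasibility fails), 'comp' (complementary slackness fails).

Gradient of f: grad f(x) = Q x + c = (0, -3)
Constraint values g_i(x) = a_i^T x - b_i:
  g_1((1, -2)) = 0
  g_2((1, -2)) = -1
Stationarity residual: grad f(x) + sum_i lambda_i a_i = (0, 0)
  -> stationarity OK
Primal feasibility (all g_i <= 0): OK
Dual feasibility (all lambda_i >= 0): OK
Complementary slackness (lambda_i * g_i(x) = 0 for all i): FAILS

Verdict: the first failing condition is complementary_slackness -> comp.

comp


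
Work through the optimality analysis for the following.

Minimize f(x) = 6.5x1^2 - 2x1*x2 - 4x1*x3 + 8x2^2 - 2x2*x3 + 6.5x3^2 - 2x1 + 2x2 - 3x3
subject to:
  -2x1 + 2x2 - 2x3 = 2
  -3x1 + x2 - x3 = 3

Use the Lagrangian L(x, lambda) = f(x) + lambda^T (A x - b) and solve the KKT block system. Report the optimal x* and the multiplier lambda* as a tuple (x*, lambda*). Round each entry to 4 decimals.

Form the Lagrangian:
  L(x, lambda) = (1/2) x^T Q x + c^T x + lambda^T (A x - b)
Stationarity (grad_x L = 0): Q x + c + A^T lambda = 0.
Primal feasibility: A x = b.

This gives the KKT block system:
  [ Q   A^T ] [ x     ]   [-c ]
  [ A    0  ] [ lambda ] = [ b ]

Solving the linear system:
  x*      = (-1, -0.2, -0.2)
  lambda* = (2.55, -6.3)
  f(x*)   = 8

x* = (-1, -0.2, -0.2), lambda* = (2.55, -6.3)


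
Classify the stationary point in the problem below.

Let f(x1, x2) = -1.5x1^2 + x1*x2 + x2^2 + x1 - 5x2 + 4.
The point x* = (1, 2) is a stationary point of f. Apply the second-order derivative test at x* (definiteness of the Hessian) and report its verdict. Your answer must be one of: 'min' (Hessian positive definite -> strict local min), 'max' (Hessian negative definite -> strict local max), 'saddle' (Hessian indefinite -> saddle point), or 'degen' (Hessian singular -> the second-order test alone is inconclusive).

Compute the Hessian H = grad^2 f:
  H = [[-3, 1], [1, 2]]
Verify stationarity: grad f(x*) = H x* + g = (0, 0).
Eigenvalues of H: -3.1926, 2.1926.
Eigenvalues have mixed signs, so H is indefinite -> x* is a saddle point.

saddle


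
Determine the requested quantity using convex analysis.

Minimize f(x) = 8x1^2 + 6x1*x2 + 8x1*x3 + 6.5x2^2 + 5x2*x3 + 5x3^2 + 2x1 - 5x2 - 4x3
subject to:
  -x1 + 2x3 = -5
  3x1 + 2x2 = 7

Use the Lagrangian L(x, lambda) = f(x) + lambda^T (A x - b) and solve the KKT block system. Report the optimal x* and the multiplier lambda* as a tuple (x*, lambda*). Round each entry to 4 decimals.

Form the Lagrangian:
  L(x, lambda) = (1/2) x^T Q x + c^T x + lambda^T (A x - b)
Stationarity (grad_x L = 0): Q x + c + A^T lambda = 0.
Primal feasibility: A x = b.

This gives the KKT block system:
  [ Q   A^T ] [ x     ]   [-c ]
  [ A    0  ] [ lambda ] = [ b ]

Solving the linear system:
  x*      = (1.4793, 1.281, -1.7603)
  lambda* = (1.6818, -5.8636)
  f(x*)   = 26.5248

x* = (1.4793, 1.281, -1.7603), lambda* = (1.6818, -5.8636)


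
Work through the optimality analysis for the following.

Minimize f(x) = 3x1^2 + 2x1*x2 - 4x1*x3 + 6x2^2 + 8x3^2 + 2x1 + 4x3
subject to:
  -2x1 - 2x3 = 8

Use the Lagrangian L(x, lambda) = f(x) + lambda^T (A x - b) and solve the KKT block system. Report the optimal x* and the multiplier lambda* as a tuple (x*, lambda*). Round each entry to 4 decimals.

Form the Lagrangian:
  L(x, lambda) = (1/2) x^T Q x + c^T x + lambda^T (A x - b)
Stationarity (grad_x L = 0): Q x + c + A^T lambda = 0.
Primal feasibility: A x = b.

This gives the KKT block system:
  [ Q   A^T ] [ x     ]   [-c ]
  [ A    0  ] [ lambda ] = [ b ]

Solving the linear system:
  x*      = (-2.6292, 0.4382, -1.3708)
  lambda* = (-3.7079)
  f(x*)   = 9.4607

x* = (-2.6292, 0.4382, -1.3708), lambda* = (-3.7079)


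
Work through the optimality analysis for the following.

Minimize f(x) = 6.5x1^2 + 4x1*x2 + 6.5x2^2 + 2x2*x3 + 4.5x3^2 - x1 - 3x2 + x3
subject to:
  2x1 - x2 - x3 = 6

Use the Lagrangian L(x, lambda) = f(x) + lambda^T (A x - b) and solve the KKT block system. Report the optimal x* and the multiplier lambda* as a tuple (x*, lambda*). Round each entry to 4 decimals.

Form the Lagrangian:
  L(x, lambda) = (1/2) x^T Q x + c^T x + lambda^T (A x - b)
Stationarity (grad_x L = 0): Q x + c + A^T lambda = 0.
Primal feasibility: A x = b.

This gives the KKT block system:
  [ Q   A^T ] [ x     ]   [-c ]
  [ A    0  ] [ lambda ] = [ b ]

Solving the linear system:
  x*      = (1.977, -1.0128, -1.0332)
  lambda* = (-10.3248)
  f(x*)   = 30.9885

x* = (1.977, -1.0128, -1.0332), lambda* = (-10.3248)


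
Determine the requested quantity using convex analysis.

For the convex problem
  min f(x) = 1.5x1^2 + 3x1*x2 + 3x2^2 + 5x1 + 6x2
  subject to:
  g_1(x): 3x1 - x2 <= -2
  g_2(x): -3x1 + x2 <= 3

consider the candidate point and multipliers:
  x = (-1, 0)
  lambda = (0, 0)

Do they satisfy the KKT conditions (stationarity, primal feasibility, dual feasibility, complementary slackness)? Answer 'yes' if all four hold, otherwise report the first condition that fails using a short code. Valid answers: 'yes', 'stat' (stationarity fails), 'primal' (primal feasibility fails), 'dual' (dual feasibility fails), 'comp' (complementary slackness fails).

Gradient of f: grad f(x) = Q x + c = (2, 3)
Constraint values g_i(x) = a_i^T x - b_i:
  g_1((-1, 0)) = -1
  g_2((-1, 0)) = 0
Stationarity residual: grad f(x) + sum_i lambda_i a_i = (2, 3)
  -> stationarity FAILS
Primal feasibility (all g_i <= 0): OK
Dual feasibility (all lambda_i >= 0): OK
Complementary slackness (lambda_i * g_i(x) = 0 for all i): OK

Verdict: the first failing condition is stationarity -> stat.

stat


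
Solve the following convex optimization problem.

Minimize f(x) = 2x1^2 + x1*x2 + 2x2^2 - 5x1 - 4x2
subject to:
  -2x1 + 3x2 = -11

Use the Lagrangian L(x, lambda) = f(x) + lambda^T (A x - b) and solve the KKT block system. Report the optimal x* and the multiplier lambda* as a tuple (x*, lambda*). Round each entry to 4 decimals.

Form the Lagrangian:
  L(x, lambda) = (1/2) x^T Q x + c^T x + lambda^T (A x - b)
Stationarity (grad_x L = 0): Q x + c + A^T lambda = 0.
Primal feasibility: A x = b.

This gives the KKT block system:
  [ Q   A^T ] [ x     ]   [-c ]
  [ A    0  ] [ lambda ] = [ b ]

Solving the linear system:
  x*      = (2.9688, -1.6875)
  lambda* = (2.5938)
  f(x*)   = 10.2188

x* = (2.9688, -1.6875), lambda* = (2.5938)


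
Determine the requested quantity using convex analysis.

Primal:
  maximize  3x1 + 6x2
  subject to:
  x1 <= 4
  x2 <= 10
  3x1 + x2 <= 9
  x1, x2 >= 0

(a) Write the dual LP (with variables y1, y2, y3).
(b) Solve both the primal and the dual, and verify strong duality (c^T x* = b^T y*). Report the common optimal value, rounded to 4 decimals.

The standard primal-dual pair for 'max c^T x s.t. A x <= b, x >= 0' is:
  Dual:  min b^T y  s.t.  A^T y >= c,  y >= 0.

So the dual LP is:
  minimize  4y1 + 10y2 + 9y3
  subject to:
    y1 + 3y3 >= 3
    y2 + y3 >= 6
    y1, y2, y3 >= 0

Solving the primal: x* = (0, 9).
  primal value c^T x* = 54.
Solving the dual: y* = (0, 0, 6).
  dual value b^T y* = 54.
Strong duality: c^T x* = b^T y*. Confirmed.

54


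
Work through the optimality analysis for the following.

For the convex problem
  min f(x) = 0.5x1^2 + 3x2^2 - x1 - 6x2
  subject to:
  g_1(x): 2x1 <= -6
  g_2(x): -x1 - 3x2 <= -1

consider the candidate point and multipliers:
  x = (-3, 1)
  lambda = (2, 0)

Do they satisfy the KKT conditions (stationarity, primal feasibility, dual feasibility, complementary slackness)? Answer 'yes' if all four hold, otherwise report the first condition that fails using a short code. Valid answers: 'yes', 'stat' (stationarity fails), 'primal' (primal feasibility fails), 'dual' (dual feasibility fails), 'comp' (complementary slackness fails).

Gradient of f: grad f(x) = Q x + c = (-4, 0)
Constraint values g_i(x) = a_i^T x - b_i:
  g_1((-3, 1)) = 0
  g_2((-3, 1)) = 1
Stationarity residual: grad f(x) + sum_i lambda_i a_i = (0, 0)
  -> stationarity OK
Primal feasibility (all g_i <= 0): FAILS
Dual feasibility (all lambda_i >= 0): OK
Complementary slackness (lambda_i * g_i(x) = 0 for all i): OK

Verdict: the first failing condition is primal_feasibility -> primal.

primal


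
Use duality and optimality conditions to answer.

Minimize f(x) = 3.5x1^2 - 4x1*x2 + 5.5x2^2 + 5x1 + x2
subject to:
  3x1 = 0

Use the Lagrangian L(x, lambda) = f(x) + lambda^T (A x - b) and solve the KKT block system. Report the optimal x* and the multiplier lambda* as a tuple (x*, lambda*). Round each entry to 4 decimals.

Form the Lagrangian:
  L(x, lambda) = (1/2) x^T Q x + c^T x + lambda^T (A x - b)
Stationarity (grad_x L = 0): Q x + c + A^T lambda = 0.
Primal feasibility: A x = b.

This gives the KKT block system:
  [ Q   A^T ] [ x     ]   [-c ]
  [ A    0  ] [ lambda ] = [ b ]

Solving the linear system:
  x*      = (0, -0.0909)
  lambda* = (-1.7879)
  f(x*)   = -0.0455

x* = (0, -0.0909), lambda* = (-1.7879)


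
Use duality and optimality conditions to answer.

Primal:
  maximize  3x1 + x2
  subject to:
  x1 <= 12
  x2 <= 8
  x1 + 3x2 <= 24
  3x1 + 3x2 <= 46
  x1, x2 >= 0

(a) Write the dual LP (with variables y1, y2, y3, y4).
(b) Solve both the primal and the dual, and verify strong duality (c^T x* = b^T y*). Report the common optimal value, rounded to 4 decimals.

The standard primal-dual pair for 'max c^T x s.t. A x <= b, x >= 0' is:
  Dual:  min b^T y  s.t.  A^T y >= c,  y >= 0.

So the dual LP is:
  minimize  12y1 + 8y2 + 24y3 + 46y4
  subject to:
    y1 + y3 + 3y4 >= 3
    y2 + 3y3 + 3y4 >= 1
    y1, y2, y3, y4 >= 0

Solving the primal: x* = (12, 3.3333).
  primal value c^T x* = 39.3333.
Solving the dual: y* = (2, 0, 0, 0.3333).
  dual value b^T y* = 39.3333.
Strong duality: c^T x* = b^T y*. Confirmed.

39.3333


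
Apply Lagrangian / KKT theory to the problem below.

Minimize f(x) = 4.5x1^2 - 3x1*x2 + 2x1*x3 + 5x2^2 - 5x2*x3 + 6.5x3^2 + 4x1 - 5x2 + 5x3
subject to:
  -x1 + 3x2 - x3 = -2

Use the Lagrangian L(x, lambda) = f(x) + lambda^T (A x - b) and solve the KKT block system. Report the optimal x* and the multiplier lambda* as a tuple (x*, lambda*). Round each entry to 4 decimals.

Form the Lagrangian:
  L(x, lambda) = (1/2) x^T Q x + c^T x + lambda^T (A x - b)
Stationarity (grad_x L = 0): Q x + c + A^T lambda = 0.
Primal feasibility: A x = b.

This gives the KKT block system:
  [ Q   A^T ] [ x     ]   [-c ]
  [ A    0  ] [ lambda ] = [ b ]

Solving the linear system:
  x*      = (-0.2382, -0.8803, -0.4025)
  lambda* = (3.6917)
  f(x*)   = 4.4096

x* = (-0.2382, -0.8803, -0.4025), lambda* = (3.6917)


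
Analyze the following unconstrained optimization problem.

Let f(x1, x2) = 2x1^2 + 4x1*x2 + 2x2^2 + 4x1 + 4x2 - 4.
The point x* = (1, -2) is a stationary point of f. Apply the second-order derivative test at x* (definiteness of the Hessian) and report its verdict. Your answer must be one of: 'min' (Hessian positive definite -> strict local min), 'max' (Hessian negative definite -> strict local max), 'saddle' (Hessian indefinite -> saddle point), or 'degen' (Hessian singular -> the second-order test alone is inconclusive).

Compute the Hessian H = grad^2 f:
  H = [[4, 4], [4, 4]]
Verify stationarity: grad f(x*) = H x* + g = (0, 0).
Eigenvalues of H: 0, 8.
H has a zero eigenvalue (singular; positive semidefinite but not definite), so H is neither positive definite, negative definite, nor indefinite. The second-order test alone is inconclusive -> degen.
(Indeed, f is constant along the null direction of H through x*, so x* is not a strict local extremum.)

degen


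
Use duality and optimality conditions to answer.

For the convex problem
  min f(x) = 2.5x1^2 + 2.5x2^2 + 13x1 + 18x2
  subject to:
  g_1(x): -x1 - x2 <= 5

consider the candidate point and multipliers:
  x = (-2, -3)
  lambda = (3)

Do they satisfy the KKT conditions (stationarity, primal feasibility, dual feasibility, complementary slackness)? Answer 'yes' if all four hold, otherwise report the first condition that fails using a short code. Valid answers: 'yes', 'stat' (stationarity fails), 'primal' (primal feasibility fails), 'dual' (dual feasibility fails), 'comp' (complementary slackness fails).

Gradient of f: grad f(x) = Q x + c = (3, 3)
Constraint values g_i(x) = a_i^T x - b_i:
  g_1((-2, -3)) = 0
Stationarity residual: grad f(x) + sum_i lambda_i a_i = (0, 0)
  -> stationarity OK
Primal feasibility (all g_i <= 0): OK
Dual feasibility (all lambda_i >= 0): OK
Complementary slackness (lambda_i * g_i(x) = 0 for all i): OK

Verdict: yes, KKT holds.

yes


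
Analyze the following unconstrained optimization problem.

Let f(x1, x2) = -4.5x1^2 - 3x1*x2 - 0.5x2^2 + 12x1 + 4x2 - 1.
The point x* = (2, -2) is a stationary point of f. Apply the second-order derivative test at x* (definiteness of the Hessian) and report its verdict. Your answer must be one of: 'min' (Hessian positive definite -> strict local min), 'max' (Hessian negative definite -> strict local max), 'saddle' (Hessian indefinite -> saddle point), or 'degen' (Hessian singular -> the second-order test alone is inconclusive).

Compute the Hessian H = grad^2 f:
  H = [[-9, -3], [-3, -1]]
Verify stationarity: grad f(x*) = H x* + g = (0, 0).
Eigenvalues of H: -10, 0.
H has a zero eigenvalue (singular; negative semidefinite but not definite), so H is neither positive definite, negative definite, nor indefinite. The second-order test alone is inconclusive -> degen.
(Indeed, f is constant along the null direction of H through x*, so x* is not a strict local extremum.)

degen


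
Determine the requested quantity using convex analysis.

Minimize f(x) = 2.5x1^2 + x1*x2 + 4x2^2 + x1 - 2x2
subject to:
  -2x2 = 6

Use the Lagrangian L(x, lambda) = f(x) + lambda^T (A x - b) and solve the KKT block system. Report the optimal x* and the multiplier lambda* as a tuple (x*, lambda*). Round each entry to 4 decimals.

Form the Lagrangian:
  L(x, lambda) = (1/2) x^T Q x + c^T x + lambda^T (A x - b)
Stationarity (grad_x L = 0): Q x + c + A^T lambda = 0.
Primal feasibility: A x = b.

This gives the KKT block system:
  [ Q   A^T ] [ x     ]   [-c ]
  [ A    0  ] [ lambda ] = [ b ]

Solving the linear system:
  x*      = (0.4, -3)
  lambda* = (-12.8)
  f(x*)   = 41.6

x* = (0.4, -3), lambda* = (-12.8)


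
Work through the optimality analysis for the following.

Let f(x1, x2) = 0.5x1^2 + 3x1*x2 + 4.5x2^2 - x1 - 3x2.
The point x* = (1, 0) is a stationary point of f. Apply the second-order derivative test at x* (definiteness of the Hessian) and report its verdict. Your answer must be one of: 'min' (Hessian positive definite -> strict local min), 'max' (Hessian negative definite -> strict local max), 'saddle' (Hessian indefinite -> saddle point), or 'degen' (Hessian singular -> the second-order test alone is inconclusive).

Compute the Hessian H = grad^2 f:
  H = [[1, 3], [3, 9]]
Verify stationarity: grad f(x*) = H x* + g = (0, 0).
Eigenvalues of H: 0, 10.
H has a zero eigenvalue (singular; positive semidefinite but not definite), so H is neither positive definite, negative definite, nor indefinite. The second-order test alone is inconclusive -> degen.
(Indeed, f is constant along the null direction of H through x*, so x* is not a strict local extremum.)

degen


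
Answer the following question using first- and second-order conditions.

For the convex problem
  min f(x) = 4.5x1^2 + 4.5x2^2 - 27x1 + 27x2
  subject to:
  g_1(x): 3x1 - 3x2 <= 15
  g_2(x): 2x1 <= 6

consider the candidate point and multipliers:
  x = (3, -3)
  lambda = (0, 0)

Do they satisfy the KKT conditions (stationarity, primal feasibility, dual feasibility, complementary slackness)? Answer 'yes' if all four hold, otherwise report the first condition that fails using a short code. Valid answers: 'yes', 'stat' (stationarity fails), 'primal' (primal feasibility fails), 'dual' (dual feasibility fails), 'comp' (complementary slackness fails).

Gradient of f: grad f(x) = Q x + c = (0, 0)
Constraint values g_i(x) = a_i^T x - b_i:
  g_1((3, -3)) = 3
  g_2((3, -3)) = 0
Stationarity residual: grad f(x) + sum_i lambda_i a_i = (0, 0)
  -> stationarity OK
Primal feasibility (all g_i <= 0): FAILS
Dual feasibility (all lambda_i >= 0): OK
Complementary slackness (lambda_i * g_i(x) = 0 for all i): OK

Verdict: the first failing condition is primal_feasibility -> primal.

primal


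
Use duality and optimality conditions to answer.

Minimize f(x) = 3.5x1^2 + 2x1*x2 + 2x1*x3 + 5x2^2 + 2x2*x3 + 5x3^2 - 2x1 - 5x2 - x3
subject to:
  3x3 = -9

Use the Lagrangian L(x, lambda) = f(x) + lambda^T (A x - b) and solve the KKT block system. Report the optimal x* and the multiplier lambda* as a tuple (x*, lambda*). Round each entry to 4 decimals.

Form the Lagrangian:
  L(x, lambda) = (1/2) x^T Q x + c^T x + lambda^T (A x - b)
Stationarity (grad_x L = 0): Q x + c + A^T lambda = 0.
Primal feasibility: A x = b.

This gives the KKT block system:
  [ Q   A^T ] [ x     ]   [-c ]
  [ A    0  ] [ lambda ] = [ b ]

Solving the linear system:
  x*      = (0.8788, 0.9242, -3)
  lambda* = (9.1313)
  f(x*)   = 39.4015

x* = (0.8788, 0.9242, -3), lambda* = (9.1313)


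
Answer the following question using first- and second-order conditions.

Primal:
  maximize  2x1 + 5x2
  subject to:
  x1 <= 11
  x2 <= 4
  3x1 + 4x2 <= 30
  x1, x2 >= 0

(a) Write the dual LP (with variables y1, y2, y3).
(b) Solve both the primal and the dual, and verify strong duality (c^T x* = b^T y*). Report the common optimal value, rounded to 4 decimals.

The standard primal-dual pair for 'max c^T x s.t. A x <= b, x >= 0' is:
  Dual:  min b^T y  s.t.  A^T y >= c,  y >= 0.

So the dual LP is:
  minimize  11y1 + 4y2 + 30y3
  subject to:
    y1 + 3y3 >= 2
    y2 + 4y3 >= 5
    y1, y2, y3 >= 0

Solving the primal: x* = (4.6667, 4).
  primal value c^T x* = 29.3333.
Solving the dual: y* = (0, 2.3333, 0.6667).
  dual value b^T y* = 29.3333.
Strong duality: c^T x* = b^T y*. Confirmed.

29.3333


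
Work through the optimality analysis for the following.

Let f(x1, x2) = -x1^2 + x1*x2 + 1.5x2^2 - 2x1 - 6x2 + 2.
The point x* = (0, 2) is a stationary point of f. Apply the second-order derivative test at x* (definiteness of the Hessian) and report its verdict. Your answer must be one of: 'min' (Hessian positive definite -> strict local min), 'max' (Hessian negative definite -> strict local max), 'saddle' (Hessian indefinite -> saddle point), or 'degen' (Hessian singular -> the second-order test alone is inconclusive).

Compute the Hessian H = grad^2 f:
  H = [[-2, 1], [1, 3]]
Verify stationarity: grad f(x*) = H x* + g = (0, 0).
Eigenvalues of H: -2.1926, 3.1926.
Eigenvalues have mixed signs, so H is indefinite -> x* is a saddle point.

saddle


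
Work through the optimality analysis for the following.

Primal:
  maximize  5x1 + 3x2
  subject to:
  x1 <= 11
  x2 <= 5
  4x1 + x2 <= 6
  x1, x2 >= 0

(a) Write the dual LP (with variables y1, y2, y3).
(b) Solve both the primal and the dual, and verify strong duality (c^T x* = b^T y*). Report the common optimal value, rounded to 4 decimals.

The standard primal-dual pair for 'max c^T x s.t. A x <= b, x >= 0' is:
  Dual:  min b^T y  s.t.  A^T y >= c,  y >= 0.

So the dual LP is:
  minimize  11y1 + 5y2 + 6y3
  subject to:
    y1 + 4y3 >= 5
    y2 + y3 >= 3
    y1, y2, y3 >= 0

Solving the primal: x* = (0.25, 5).
  primal value c^T x* = 16.25.
Solving the dual: y* = (0, 1.75, 1.25).
  dual value b^T y* = 16.25.
Strong duality: c^T x* = b^T y*. Confirmed.

16.25


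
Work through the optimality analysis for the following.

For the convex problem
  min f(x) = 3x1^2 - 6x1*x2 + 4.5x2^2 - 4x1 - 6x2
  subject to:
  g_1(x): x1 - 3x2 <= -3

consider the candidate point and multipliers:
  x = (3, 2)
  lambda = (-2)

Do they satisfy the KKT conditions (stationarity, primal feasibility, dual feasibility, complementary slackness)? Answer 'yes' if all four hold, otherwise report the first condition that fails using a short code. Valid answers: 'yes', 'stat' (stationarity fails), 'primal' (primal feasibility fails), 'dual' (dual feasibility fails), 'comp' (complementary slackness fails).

Gradient of f: grad f(x) = Q x + c = (2, -6)
Constraint values g_i(x) = a_i^T x - b_i:
  g_1((3, 2)) = 0
Stationarity residual: grad f(x) + sum_i lambda_i a_i = (0, 0)
  -> stationarity OK
Primal feasibility (all g_i <= 0): OK
Dual feasibility (all lambda_i >= 0): FAILS
Complementary slackness (lambda_i * g_i(x) = 0 for all i): OK

Verdict: the first failing condition is dual_feasibility -> dual.

dual


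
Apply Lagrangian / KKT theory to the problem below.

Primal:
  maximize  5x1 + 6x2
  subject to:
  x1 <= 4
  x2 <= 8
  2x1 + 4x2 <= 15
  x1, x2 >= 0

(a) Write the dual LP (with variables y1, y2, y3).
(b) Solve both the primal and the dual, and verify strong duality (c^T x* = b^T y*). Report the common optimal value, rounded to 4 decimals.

The standard primal-dual pair for 'max c^T x s.t. A x <= b, x >= 0' is:
  Dual:  min b^T y  s.t.  A^T y >= c,  y >= 0.

So the dual LP is:
  minimize  4y1 + 8y2 + 15y3
  subject to:
    y1 + 2y3 >= 5
    y2 + 4y3 >= 6
    y1, y2, y3 >= 0

Solving the primal: x* = (4, 1.75).
  primal value c^T x* = 30.5.
Solving the dual: y* = (2, 0, 1.5).
  dual value b^T y* = 30.5.
Strong duality: c^T x* = b^T y*. Confirmed.

30.5


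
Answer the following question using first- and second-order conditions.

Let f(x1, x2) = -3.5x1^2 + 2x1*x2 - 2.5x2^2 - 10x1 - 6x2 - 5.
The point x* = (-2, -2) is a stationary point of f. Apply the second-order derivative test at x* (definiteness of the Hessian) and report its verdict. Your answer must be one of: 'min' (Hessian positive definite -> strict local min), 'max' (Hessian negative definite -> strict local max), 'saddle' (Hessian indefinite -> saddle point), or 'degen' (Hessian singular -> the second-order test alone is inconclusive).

Compute the Hessian H = grad^2 f:
  H = [[-7, 2], [2, -5]]
Verify stationarity: grad f(x*) = H x* + g = (0, 0).
Eigenvalues of H: -8.2361, -3.7639.
Both eigenvalues < 0, so H is negative definite -> x* is a strict local max.

max


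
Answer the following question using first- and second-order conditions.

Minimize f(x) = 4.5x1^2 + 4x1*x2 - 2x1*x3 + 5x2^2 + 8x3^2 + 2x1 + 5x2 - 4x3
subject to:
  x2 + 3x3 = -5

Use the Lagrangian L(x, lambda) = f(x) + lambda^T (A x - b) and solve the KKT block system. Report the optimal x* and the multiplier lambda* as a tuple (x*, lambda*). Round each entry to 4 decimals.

Form the Lagrangian:
  L(x, lambda) = (1/2) x^T Q x + c^T x + lambda^T (A x - b)
Stationarity (grad_x L = 0): Q x + c + A^T lambda = 0.
Primal feasibility: A x = b.

This gives the KKT block system:
  [ Q   A^T ] [ x     ]   [-c ]
  [ A    0  ] [ lambda ] = [ b ]

Solving the linear system:
  x*      = (0.0976, -1.3311, -1.223)
  lambda* = (7.9208)
  f(x*)   = 19.0178

x* = (0.0976, -1.3311, -1.223), lambda* = (7.9208)


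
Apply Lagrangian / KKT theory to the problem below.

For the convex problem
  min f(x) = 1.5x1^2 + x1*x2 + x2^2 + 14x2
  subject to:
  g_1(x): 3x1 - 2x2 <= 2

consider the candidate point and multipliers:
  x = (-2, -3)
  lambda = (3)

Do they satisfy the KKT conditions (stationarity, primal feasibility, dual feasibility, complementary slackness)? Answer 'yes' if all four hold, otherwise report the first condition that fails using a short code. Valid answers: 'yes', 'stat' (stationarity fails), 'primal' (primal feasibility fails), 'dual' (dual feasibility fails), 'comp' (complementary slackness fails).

Gradient of f: grad f(x) = Q x + c = (-9, 6)
Constraint values g_i(x) = a_i^T x - b_i:
  g_1((-2, -3)) = -2
Stationarity residual: grad f(x) + sum_i lambda_i a_i = (0, 0)
  -> stationarity OK
Primal feasibility (all g_i <= 0): OK
Dual feasibility (all lambda_i >= 0): OK
Complementary slackness (lambda_i * g_i(x) = 0 for all i): FAILS

Verdict: the first failing condition is complementary_slackness -> comp.

comp


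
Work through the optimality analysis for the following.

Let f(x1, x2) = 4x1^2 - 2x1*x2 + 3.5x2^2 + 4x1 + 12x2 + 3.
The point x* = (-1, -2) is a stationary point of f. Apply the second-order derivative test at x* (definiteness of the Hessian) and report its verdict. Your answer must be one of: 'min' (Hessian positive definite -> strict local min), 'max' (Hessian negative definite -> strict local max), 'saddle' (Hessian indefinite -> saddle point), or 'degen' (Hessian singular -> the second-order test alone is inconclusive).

Compute the Hessian H = grad^2 f:
  H = [[8, -2], [-2, 7]]
Verify stationarity: grad f(x*) = H x* + g = (0, 0).
Eigenvalues of H: 5.4384, 9.5616.
Both eigenvalues > 0, so H is positive definite -> x* is a strict local min.

min
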